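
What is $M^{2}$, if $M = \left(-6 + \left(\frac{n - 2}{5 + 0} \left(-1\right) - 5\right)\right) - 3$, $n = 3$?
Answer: $\frac{5041}{25} \approx 201.64$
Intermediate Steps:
$M = - \frac{71}{5}$ ($M = \left(-6 - \left(5 - \frac{3 - 2}{5 + 0} \left(-1\right)\right)\right) - 3 = \left(-6 - \left(5 - 1 \cdot \frac{1}{5} \left(-1\right)\right)\right) - 3 = \left(-6 + \left(\frac{1}{5} \left(-1\right) - 5\right)\right) - 3 = \left(-6 - \frac{26}{5}\right) - 3 = - \frac{56}{5} - 3 = - \frac{71}{5} \approx -14.2$)
$M^{2} = \left(- \frac{71}{5}\right)^{2} = \frac{5041}{25}$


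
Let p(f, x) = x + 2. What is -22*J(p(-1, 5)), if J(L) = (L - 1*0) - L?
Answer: 0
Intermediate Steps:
p(f, x) = 2 + x
J(L) = 0 (J(L) = (L + 0) - L = L - L = 0)
-22*J(p(-1, 5)) = -22*0 = 0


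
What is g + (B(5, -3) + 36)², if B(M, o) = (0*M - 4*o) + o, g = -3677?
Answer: -1652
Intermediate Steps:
B(M, o) = -3*o (B(M, o) = (0 - 4*o) + o = -4*o + o = -3*o)
g + (B(5, -3) + 36)² = -3677 + (-3*(-3) + 36)² = -3677 + (9 + 36)² = -3677 + 45² = -3677 + 2025 = -1652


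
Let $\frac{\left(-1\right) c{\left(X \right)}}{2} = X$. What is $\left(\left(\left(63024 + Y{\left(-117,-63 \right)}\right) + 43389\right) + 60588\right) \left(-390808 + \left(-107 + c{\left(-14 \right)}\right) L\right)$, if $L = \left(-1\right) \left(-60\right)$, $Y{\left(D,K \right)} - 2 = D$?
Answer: $-66011423528$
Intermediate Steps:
$Y{\left(D,K \right)} = 2 + D$
$L = 60$
$c{\left(X \right)} = - 2 X$
$\left(\left(\left(63024 + Y{\left(-117,-63 \right)}\right) + 43389\right) + 60588\right) \left(-390808 + \left(-107 + c{\left(-14 \right)}\right) L\right) = \left(\left(\left(63024 + \left(2 - 117\right)\right) + 43389\right) + 60588\right) \left(-390808 + \left(-107 - -28\right) 60\right) = \left(\left(\left(63024 - 115\right) + 43389\right) + 60588\right) \left(-390808 + \left(-107 + 28\right) 60\right) = \left(\left(62909 + 43389\right) + 60588\right) \left(-390808 - 4740\right) = \left(106298 + 60588\right) \left(-390808 - 4740\right) = 166886 \left(-395548\right) = -66011423528$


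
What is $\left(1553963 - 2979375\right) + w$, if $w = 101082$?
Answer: $-1324330$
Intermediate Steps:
$\left(1553963 - 2979375\right) + w = \left(1553963 - 2979375\right) + 101082 = -1425412 + 101082 = -1324330$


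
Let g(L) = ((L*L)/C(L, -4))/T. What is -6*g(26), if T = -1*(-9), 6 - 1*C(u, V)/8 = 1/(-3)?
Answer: -169/19 ≈ -8.8947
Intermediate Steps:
C(u, V) = 152/3 (C(u, V) = 48 - 8/(-3) = 48 - 8*(-⅓) = 48 + 8/3 = 152/3)
T = 9
g(L) = L²/456 (g(L) = ((L*L)/(152/3))/9 = (L²*(3/152))*(⅑) = (3*L²/152)*(⅑) = L²/456)
-6*g(26) = -26²/76 = -676/76 = -6*169/114 = -169/19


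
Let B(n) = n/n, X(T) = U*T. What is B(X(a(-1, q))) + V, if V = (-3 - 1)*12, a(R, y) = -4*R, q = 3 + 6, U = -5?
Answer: -47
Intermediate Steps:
q = 9
X(T) = -5*T
B(n) = 1
V = -48 (V = -4*12 = -48)
B(X(a(-1, q))) + V = 1 - 48 = -47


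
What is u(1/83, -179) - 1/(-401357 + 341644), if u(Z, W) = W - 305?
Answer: -28901091/59713 ≈ -484.00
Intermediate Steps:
u(Z, W) = -305 + W
u(1/83, -179) - 1/(-401357 + 341644) = (-305 - 179) - 1/(-401357 + 341644) = -484 - 1/(-59713) = -484 - 1*(-1/59713) = -484 + 1/59713 = -28901091/59713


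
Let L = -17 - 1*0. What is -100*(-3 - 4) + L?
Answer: 683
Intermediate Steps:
L = -17 (L = -17 + 0 = -17)
-100*(-3 - 4) + L = -100*(-3 - 4) - 17 = -100*(-7) - 17 = -50*(-14) - 17 = 700 - 17 = 683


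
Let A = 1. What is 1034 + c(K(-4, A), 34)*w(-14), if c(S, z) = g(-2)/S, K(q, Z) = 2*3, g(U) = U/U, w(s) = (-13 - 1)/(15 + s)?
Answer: 3095/3 ≈ 1031.7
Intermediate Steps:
w(s) = -14/(15 + s)
g(U) = 1
K(q, Z) = 6
c(S, z) = 1/S
1034 + c(K(-4, A), 34)*w(-14) = 1034 + (-14/(15 - 14))/6 = 1034 + (-14/1)/6 = 1034 + (-14*1)/6 = 1034 + (1/6)*(-14) = 1034 - 7/3 = 3095/3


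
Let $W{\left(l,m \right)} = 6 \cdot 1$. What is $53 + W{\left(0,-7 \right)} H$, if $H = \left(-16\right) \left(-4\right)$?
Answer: $437$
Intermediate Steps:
$W{\left(l,m \right)} = 6$
$H = 64$
$53 + W{\left(0,-7 \right)} H = 53 + 6 \cdot 64 = 53 + 384 = 437$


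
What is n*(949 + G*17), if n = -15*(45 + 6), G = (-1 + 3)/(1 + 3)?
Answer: -1464975/2 ≈ -7.3249e+5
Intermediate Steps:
G = ½ (G = 2/4 = 2*(¼) = ½ ≈ 0.50000)
n = -765 (n = -15*51 = -765)
n*(949 + G*17) = -765*(949 + (½)*17) = -765*(949 + 17/2) = -765*1915/2 = -1464975/2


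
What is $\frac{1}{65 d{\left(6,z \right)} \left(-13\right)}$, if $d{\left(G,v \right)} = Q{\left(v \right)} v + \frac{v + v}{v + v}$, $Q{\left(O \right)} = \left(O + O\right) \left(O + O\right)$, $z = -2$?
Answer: $\frac{1}{26195} \approx 3.8175 \cdot 10^{-5}$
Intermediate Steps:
$Q{\left(O \right)} = 4 O^{2}$ ($Q{\left(O \right)} = 2 O 2 O = 4 O^{2}$)
$d{\left(G,v \right)} = 1 + 4 v^{3}$ ($d{\left(G,v \right)} = 4 v^{2} v + \frac{v + v}{v + v} = 4 v^{3} + \frac{2 v}{2 v} = 4 v^{3} + 2 v \frac{1}{2 v} = 4 v^{3} + 1 = 1 + 4 v^{3}$)
$\frac{1}{65 d{\left(6,z \right)} \left(-13\right)} = \frac{1}{65 \left(1 + 4 \left(-2\right)^{3}\right) \left(-13\right)} = \frac{1}{65 \left(1 + 4 \left(-8\right)\right) \left(-13\right)} = \frac{1}{65 \left(1 - 32\right) \left(-13\right)} = \frac{1}{65 \left(-31\right) \left(-13\right)} = \frac{1}{\left(-2015\right) \left(-13\right)} = \frac{1}{26195}$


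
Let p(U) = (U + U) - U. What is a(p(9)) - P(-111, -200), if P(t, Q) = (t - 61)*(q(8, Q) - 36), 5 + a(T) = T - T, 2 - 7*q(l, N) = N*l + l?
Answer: 230789/7 ≈ 32970.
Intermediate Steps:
p(U) = U (p(U) = 2*U - U = U)
q(l, N) = 2/7 - l/7 - N*l/7 (q(l, N) = 2/7 - (N*l + l)/7 = 2/7 - (l + N*l)/7 = 2/7 + (-l/7 - N*l/7) = 2/7 - l/7 - N*l/7)
a(T) = -5 (a(T) = -5 + (T - T) = -5 + 0 = -5)
P(t, Q) = (-61 + t)*(-258/7 - 8*Q/7) (P(t, Q) = (t - 61)*((2/7 - ⅐*8 - ⅐*Q*8) - 36) = (-61 + t)*((2/7 - 8/7 - 8*Q/7) - 36) = (-61 + t)*((-6/7 - 8*Q/7) - 36) = (-61 + t)*(-258/7 - 8*Q/7))
a(p(9)) - P(-111, -200) = -5 - (15738/7 - 258/7*(-111) + (488/7)*(-200) - 8/7*(-200)*(-111)) = -5 - (15738/7 + 28638/7 - 97600/7 - 177600/7) = -5 - 1*(-230824/7) = -5 + 230824/7 = 230789/7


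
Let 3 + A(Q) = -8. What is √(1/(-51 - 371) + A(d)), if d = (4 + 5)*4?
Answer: I*√1959346/422 ≈ 3.317*I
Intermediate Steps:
d = 36 (d = 9*4 = 36)
A(Q) = -11 (A(Q) = -3 - 8 = -11)
√(1/(-51 - 371) + A(d)) = √(1/(-51 - 371) - 11) = √(1/(-422) - 11) = √(-1/422 - 11) = √(-4643/422) = I*√1959346/422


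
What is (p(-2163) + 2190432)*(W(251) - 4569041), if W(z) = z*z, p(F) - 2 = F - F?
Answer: -9870183221360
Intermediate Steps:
p(F) = 2 (p(F) = 2 + (F - F) = 2 + 0 = 2)
W(z) = z**2
(p(-2163) + 2190432)*(W(251) - 4569041) = (2 + 2190432)*(251**2 - 4569041) = 2190434*(63001 - 4569041) = 2190434*(-4506040) = -9870183221360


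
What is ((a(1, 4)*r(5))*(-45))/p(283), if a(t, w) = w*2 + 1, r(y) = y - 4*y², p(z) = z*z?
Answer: 38475/80089 ≈ 0.48040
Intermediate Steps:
p(z) = z²
a(t, w) = 1 + 2*w (a(t, w) = 2*w + 1 = 1 + 2*w)
((a(1, 4)*r(5))*(-45))/p(283) = (((1 + 2*4)*(5*(1 - 4*5)))*(-45))/(283²) = (((1 + 8)*(5*(1 - 20)))*(-45))/80089 = ((9*(5*(-19)))*(-45))*(1/80089) = ((9*(-95))*(-45))*(1/80089) = -855*(-45)*(1/80089) = 38475*(1/80089) = 38475/80089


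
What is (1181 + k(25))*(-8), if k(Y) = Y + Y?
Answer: -9848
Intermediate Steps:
k(Y) = 2*Y
(1181 + k(25))*(-8) = (1181 + 2*25)*(-8) = (1181 + 50)*(-8) = 1231*(-8) = -9848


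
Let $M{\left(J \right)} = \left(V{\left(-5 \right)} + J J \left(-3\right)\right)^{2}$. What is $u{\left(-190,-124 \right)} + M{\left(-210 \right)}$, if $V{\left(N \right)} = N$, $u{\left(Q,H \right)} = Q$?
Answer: $17504612835$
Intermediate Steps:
$M{\left(J \right)} = \left(-5 - 3 J^{2}\right)^{2}$ ($M{\left(J \right)} = \left(-5 + J J \left(-3\right)\right)^{2} = \left(-5 + J^{2} \left(-3\right)\right)^{2} = \left(-5 - 3 J^{2}\right)^{2}$)
$u{\left(-190,-124 \right)} + M{\left(-210 \right)} = -190 + \left(5 + 3 \left(-210\right)^{2}\right)^{2} = -190 + \left(5 + 3 \cdot 44100\right)^{2} = -190 + \left(5 + 132300\right)^{2} = -190 + 132305^{2} = -190 + 17504613025 = 17504612835$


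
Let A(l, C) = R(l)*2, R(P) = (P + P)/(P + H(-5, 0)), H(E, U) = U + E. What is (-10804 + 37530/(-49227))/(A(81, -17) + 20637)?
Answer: -1684305787/3217673628 ≈ -0.52345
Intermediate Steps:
H(E, U) = E + U
R(P) = 2*P/(-5 + P) (R(P) = (P + P)/(P + (-5 + 0)) = (2*P)/(P - 5) = (2*P)/(-5 + P) = 2*P/(-5 + P))
A(l, C) = 4*l/(-5 + l) (A(l, C) = (2*l/(-5 + l))*2 = 4*l/(-5 + l))
(-10804 + 37530/(-49227))/(A(81, -17) + 20637) = (-10804 + 37530/(-49227))/(4*81/(-5 + 81) + 20637) = (-10804 + 37530*(-1/49227))/(4*81/76 + 20637) = (-10804 - 12510/16409)/(4*81*(1/76) + 20637) = -177295346/(16409*(81/19 + 20637)) = -177295346/(16409*392184/19) = -177295346/16409*19/392184 = -1684305787/3217673628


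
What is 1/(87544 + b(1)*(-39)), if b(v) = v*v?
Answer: 1/87505 ≈ 1.1428e-5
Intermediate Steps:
b(v) = v²
1/(87544 + b(1)*(-39)) = 1/(87544 + 1²*(-39)) = 1/(87544 + 1*(-39)) = 1/(87544 - 39) = 1/87505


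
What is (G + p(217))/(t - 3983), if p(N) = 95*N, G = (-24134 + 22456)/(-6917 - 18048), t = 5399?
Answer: 514655153/35350440 ≈ 14.559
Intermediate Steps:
G = 1678/24965 (G = -1678/(-24965) = -1678*(-1/24965) = 1678/24965 ≈ 0.067214)
(G + p(217))/(t - 3983) = (1678/24965 + 95*217)/(5399 - 3983) = (1678/24965 + 20615)/1416 = (514655153/24965)*(1/1416) = 514655153/35350440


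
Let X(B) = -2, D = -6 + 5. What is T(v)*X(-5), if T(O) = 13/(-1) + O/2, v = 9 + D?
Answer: 18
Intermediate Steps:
D = -1
v = 8 (v = 9 - 1 = 8)
T(O) = -13 + O/2 (T(O) = 13*(-1) + O*(1/2) = -13 + O/2)
T(v)*X(-5) = (-13 + (1/2)*8)*(-2) = (-13 + 4)*(-2) = -9*(-2) = 18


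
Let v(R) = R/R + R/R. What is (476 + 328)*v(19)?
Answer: 1608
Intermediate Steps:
v(R) = 2 (v(R) = 1 + 1 = 2)
(476 + 328)*v(19) = (476 + 328)*2 = 804*2 = 1608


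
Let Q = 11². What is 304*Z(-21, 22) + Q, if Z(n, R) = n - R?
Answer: -12951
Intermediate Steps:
Q = 121
304*Z(-21, 22) + Q = 304*(-21 - 1*22) + 121 = 304*(-21 - 22) + 121 = 304*(-43) + 121 = -13072 + 121 = -12951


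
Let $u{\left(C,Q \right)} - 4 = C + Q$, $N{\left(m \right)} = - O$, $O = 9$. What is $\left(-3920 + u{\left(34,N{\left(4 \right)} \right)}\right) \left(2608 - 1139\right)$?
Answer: $-5715879$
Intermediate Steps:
$N{\left(m \right)} = -9$ ($N{\left(m \right)} = \left(-1\right) 9 = -9$)
$u{\left(C,Q \right)} = 4 + C + Q$ ($u{\left(C,Q \right)} = 4 + \left(C + Q\right) = 4 + C + Q$)
$\left(-3920 + u{\left(34,N{\left(4 \right)} \right)}\right) \left(2608 - 1139\right) = \left(-3920 + \left(4 + 34 - 9\right)\right) \left(2608 - 1139\right) = \left(-3920 + 29\right) 1469 = \left(-3891\right) 1469 = -5715879$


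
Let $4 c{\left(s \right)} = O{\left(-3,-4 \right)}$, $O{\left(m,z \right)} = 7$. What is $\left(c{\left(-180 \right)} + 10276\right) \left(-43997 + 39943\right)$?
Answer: $- \frac{83331997}{2} \approx -4.1666 \cdot 10^{7}$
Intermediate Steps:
$c{\left(s \right)} = \frac{7}{4}$ ($c{\left(s \right)} = \frac{1}{4} \cdot 7 = \frac{7}{4}$)
$\left(c{\left(-180 \right)} + 10276\right) \left(-43997 + 39943\right) = \left(\frac{7}{4} + 10276\right) \left(-43997 + 39943\right) = \frac{41111}{4} \left(-4054\right) = - \frac{83331997}{2}$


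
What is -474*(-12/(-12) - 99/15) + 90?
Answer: 13722/5 ≈ 2744.4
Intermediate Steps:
-474*(-12/(-12) - 99/15) + 90 = -474*(-12*(-1/12) - 99*1/15) + 90 = -474*(1 - 33/5) + 90 = -474*(-28/5) + 90 = 13272/5 + 90 = 13722/5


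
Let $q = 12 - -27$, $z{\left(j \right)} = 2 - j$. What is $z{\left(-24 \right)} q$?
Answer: $1014$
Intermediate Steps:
$q = 39$ ($q = 12 + 27 = 39$)
$z{\left(-24 \right)} q = \left(2 - -24\right) 39 = \left(2 + 24\right) 39 = 26 \cdot 39 = 1014$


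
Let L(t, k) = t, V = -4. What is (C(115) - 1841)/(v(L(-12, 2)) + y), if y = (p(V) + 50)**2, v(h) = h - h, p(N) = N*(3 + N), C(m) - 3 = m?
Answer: -1723/2916 ≈ -0.59088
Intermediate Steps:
C(m) = 3 + m
v(h) = 0
y = 2916 (y = (-4*(3 - 4) + 50)**2 = (-4*(-1) + 50)**2 = (4 + 50)**2 = 54**2 = 2916)
(C(115) - 1841)/(v(L(-12, 2)) + y) = ((3 + 115) - 1841)/(0 + 2916) = (118 - 1841)/2916 = -1723*1/2916 = -1723/2916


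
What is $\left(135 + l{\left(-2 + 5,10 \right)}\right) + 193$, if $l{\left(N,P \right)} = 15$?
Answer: $343$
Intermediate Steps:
$\left(135 + l{\left(-2 + 5,10 \right)}\right) + 193 = \left(135 + 15\right) + 193 = 150 + 193 = 343$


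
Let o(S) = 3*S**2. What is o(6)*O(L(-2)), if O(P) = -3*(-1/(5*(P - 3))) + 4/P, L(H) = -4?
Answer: -4104/35 ≈ -117.26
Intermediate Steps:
O(P) = -3/(15 - 5*P) + 4/P (O(P) = -3*(-1/(5*(-3 + P))) + 4/P = -3/(15 - 5*P) + 4/P)
o(6)*O(L(-2)) = (3*6**2)*((1/5)*(-60 + 23*(-4))/(-4*(-3 - 4))) = (3*36)*((1/5)*(-1/4)*(-60 - 92)/(-7)) = 108*((1/5)*(-1/4)*(-1/7)*(-152)) = 108*(-38/35) = -4104/35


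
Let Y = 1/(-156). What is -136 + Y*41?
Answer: -21257/156 ≈ -136.26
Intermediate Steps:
Y = -1/156 ≈ -0.0064103
-136 + Y*41 = -136 - 1/156*41 = -136 - 41/156 = -21257/156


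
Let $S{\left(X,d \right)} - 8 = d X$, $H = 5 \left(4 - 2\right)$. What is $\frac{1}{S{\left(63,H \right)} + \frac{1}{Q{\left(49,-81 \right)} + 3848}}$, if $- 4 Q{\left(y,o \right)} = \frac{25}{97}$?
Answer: $\frac{1492999}{952533750} \approx 0.0015674$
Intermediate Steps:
$Q{\left(y,o \right)} = - \frac{25}{388}$ ($Q{\left(y,o \right)} = - \frac{25 \cdot \frac{1}{97}}{4} = \left(- \frac{1}{4}\right) \frac{25}{97} = - \frac{25}{388}$)
$H = 10$ ($H = 5 \cdot 2 = 10$)
$S{\left(X,d \right)} = 8 + X d$ ($S{\left(X,d \right)} = 8 + d X = 8 + X d$)
$\frac{1}{S{\left(63,H \right)} + \frac{1}{Q{\left(49,-81 \right)} + 3848}} = \frac{1}{\left(8 + 63 \cdot 10\right) + \frac{1}{- \frac{25}{388} + 3848}} = \frac{1}{\left(8 + 630\right) + \frac{1}{\frac{1492999}{388}}} = \frac{1}{638 + \frac{388}{1492999}} = \frac{1}{\frac{952533750}{1492999}} = \frac{1492999}{952533750}$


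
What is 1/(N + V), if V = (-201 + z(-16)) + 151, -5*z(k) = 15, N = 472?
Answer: 1/419 ≈ 0.0023866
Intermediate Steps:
z(k) = -3 (z(k) = -⅕*15 = -3)
V = -53 (V = (-201 - 3) + 151 = -204 + 151 = -53)
1/(N + V) = 1/(472 - 53) = 1/419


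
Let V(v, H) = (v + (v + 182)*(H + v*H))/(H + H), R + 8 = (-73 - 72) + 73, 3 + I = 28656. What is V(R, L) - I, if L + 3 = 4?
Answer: -32722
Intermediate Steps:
I = 28653 (I = -3 + 28656 = 28653)
L = 1 (L = -3 + 4 = 1)
R = -80 (R = -8 + ((-73 - 72) + 73) = -8 + (-145 + 73) = -8 - 72 = -80)
V(v, H) = (v + (182 + v)*(H + H*v))/(2*H) (V(v, H) = (v + (182 + v)*(H + H*v))/((2*H)) = (v + (182 + v)*(H + H*v))*(1/(2*H)) = (v + (182 + v)*(H + H*v))/(2*H))
V(R, L) - I = (½)*(-80 + 1*(182 + (-80)² + 183*(-80)))/1 - 1*28653 = (½)*1*(-80 + 1*(182 + 6400 - 14640)) - 28653 = (½)*1*(-80 + 1*(-8058)) - 28653 = (½)*1*(-80 - 8058) - 28653 = (½)*1*(-8138) - 28653 = -4069 - 28653 = -32722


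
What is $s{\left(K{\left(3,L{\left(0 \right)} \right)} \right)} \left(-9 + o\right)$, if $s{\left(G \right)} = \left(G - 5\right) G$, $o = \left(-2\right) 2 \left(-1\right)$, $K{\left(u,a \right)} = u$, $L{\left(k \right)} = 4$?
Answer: $30$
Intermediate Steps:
$o = 4$ ($o = \left(-4\right) \left(-1\right) = 4$)
$s{\left(G \right)} = G \left(-5 + G\right)$ ($s{\left(G \right)} = \left(-5 + G\right) G = G \left(-5 + G\right)$)
$s{\left(K{\left(3,L{\left(0 \right)} \right)} \right)} \left(-9 + o\right) = 3 \left(-5 + 3\right) \left(-9 + 4\right) = 3 \left(-2\right) \left(-5\right) = \left(-6\right) \left(-5\right) = 30$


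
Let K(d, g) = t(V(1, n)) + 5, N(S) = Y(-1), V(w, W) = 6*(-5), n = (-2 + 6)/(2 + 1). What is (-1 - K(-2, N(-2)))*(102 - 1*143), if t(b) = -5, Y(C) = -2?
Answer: 41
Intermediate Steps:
n = 4/3 ≈ 1.3333
V(w, W) = -30
N(S) = -2
K(d, g) = 0 (K(d, g) = -5 + 5 = 0)
(-1 - K(-2, N(-2)))*(102 - 1*143) = (-1 - 1*0)*(102 - 1*143) = (-1 + 0)*(102 - 143) = -1*(-41) = 41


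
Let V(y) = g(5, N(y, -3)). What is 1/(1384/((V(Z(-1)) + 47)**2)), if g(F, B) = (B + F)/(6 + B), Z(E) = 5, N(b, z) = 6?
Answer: 330625/199296 ≈ 1.6590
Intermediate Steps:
g(F, B) = (B + F)/(6 + B)
V(y) = 11/12 (V(y) = (6 + 5)/(6 + 6) = 11/12)
1/(1384/((V(Z(-1)) + 47)**2)) = 1/(1384/((11/12 + 47)**2)) = 1/(1384/((575/12)**2)) = 1/(1384/(330625/144)) = 1/(1384*(144/330625)) = 1/(199296/330625) = 330625/199296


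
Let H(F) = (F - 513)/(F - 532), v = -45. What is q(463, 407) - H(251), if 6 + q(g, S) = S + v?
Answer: 99774/281 ≈ 355.07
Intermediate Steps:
q(g, S) = -51 + S (q(g, S) = -6 + (S - 45) = -6 + (-45 + S) = -51 + S)
H(F) = (-513 + F)/(-532 + F)
q(463, 407) - H(251) = (-51 + 407) - (-513 + 251)/(-532 + 251) = 356 - (-262)/(-281) = 356 - (-1)*(-262)/281 = 356 - 1*262/281 = 356 - 262/281 = 99774/281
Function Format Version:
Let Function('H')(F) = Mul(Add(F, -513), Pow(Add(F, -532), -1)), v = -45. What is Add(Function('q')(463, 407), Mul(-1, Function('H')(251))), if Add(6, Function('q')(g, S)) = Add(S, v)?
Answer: Rational(99774, 281) ≈ 355.07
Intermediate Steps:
Function('q')(g, S) = Add(-51, S) (Function('q')(g, S) = Add(-6, Add(S, -45)) = Add(-6, Add(-45, S)) = Add(-51, S))
Function('H')(F) = Mul(Pow(Add(-532, F), -1), Add(-513, F)) (Function('H')(F) = Mul(Add(-513, F), Pow(Add(-532, F), -1)) = Mul(Pow(Add(-532, F), -1), Add(-513, F)))
Add(Function('q')(463, 407), Mul(-1, Function('H')(251))) = Add(Add(-51, 407), Mul(-1, Mul(Pow(Add(-532, 251), -1), Add(-513, 251)))) = Add(356, Mul(-1, Mul(Pow(-281, -1), -262))) = Add(356, Mul(-1, Mul(Rational(-1, 281), -262))) = Add(356, Mul(-1, Rational(262, 281))) = Add(356, Rational(-262, 281)) = Rational(99774, 281)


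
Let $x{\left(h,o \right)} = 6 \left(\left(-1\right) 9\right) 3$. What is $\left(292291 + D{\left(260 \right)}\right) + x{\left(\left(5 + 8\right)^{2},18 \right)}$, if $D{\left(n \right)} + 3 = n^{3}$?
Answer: $17868126$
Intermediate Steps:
$D{\left(n \right)} = -3 + n^{3}$
$x{\left(h,o \right)} = -162$ ($x{\left(h,o \right)} = 6 \left(-9\right) 3 = \left(-54\right) 3 = -162$)
$\left(292291 + D{\left(260 \right)}\right) + x{\left(\left(5 + 8\right)^{2},18 \right)} = \left(292291 - \left(3 - 260^{3}\right)\right) - 162 = \left(292291 + \left(-3 + 17576000\right)\right) - 162 = \left(292291 + 17575997\right) - 162 = 17868288 - 162 = 17868126$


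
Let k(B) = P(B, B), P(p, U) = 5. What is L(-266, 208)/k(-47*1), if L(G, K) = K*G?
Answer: -55328/5 ≈ -11066.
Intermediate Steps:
L(G, K) = G*K
k(B) = 5
L(-266, 208)/k(-47*1) = -266*208/5 = -55328*⅕ = -55328/5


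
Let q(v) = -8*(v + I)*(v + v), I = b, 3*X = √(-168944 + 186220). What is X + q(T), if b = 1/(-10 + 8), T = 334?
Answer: -1782224 + 2*√4319/3 ≈ -1.7822e+6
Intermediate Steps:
X = 2*√4319/3 (X = √(-168944 + 186220)/3 = √17276/3 = (2*√4319)/3 = 2*√4319/3 ≈ 43.813)
b = -½ (b = 1/(-2) = -½ ≈ -0.50000)
I = -½ ≈ -0.50000
q(v) = -16*v*(-½ + v) (q(v) = -8*(v - ½)*(v + v) = -8*(-½ + v)*2*v = -16*v*(-½ + v))
X + q(T) = 2*√4319/3 + 8*334*(1 - 2*334) = 2*√4319/3 + 8*334*(1 - 668) = 2*√4319/3 + 8*334*(-667) = 2*√4319/3 - 1782224 = -1782224 + 2*√4319/3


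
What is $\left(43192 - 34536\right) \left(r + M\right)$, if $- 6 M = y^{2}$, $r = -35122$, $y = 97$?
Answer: $- \frac{952770248}{3} \approx -3.1759 \cdot 10^{8}$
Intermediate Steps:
$M = - \frac{9409}{6}$ ($M = - \frac{97^{2}}{6} = \left(- \frac{1}{6}\right) 9409 = - \frac{9409}{6} \approx -1568.2$)
$\left(43192 - 34536\right) \left(r + M\right) = \left(43192 - 34536\right) \left(-35122 - \frac{9409}{6}\right) = 8656 \left(- \frac{220141}{6}\right) = - \frac{952770248}{3}$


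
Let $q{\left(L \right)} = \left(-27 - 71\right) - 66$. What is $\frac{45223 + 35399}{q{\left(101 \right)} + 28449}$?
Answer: $\frac{80622}{28285} \approx 2.8503$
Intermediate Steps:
$q{\left(L \right)} = -164$ ($q{\left(L \right)} = -98 - 66 = -164$)
$\frac{45223 + 35399}{q{\left(101 \right)} + 28449} = \frac{45223 + 35399}{-164 + 28449} = \frac{80622}{28285}$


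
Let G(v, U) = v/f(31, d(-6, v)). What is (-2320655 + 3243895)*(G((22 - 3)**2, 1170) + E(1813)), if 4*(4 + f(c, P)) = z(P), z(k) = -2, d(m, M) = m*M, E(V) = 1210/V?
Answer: -1198454151040/16317 ≈ -7.3448e+7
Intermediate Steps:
d(m, M) = M*m
f(c, P) = -9/2 (f(c, P) = -4 + (1/4)*(-2) = -4 - 1/2 = -9/2)
G(v, U) = -2*v/9 (G(v, U) = v/(-9/2) = v*(-2/9) = -2*v/9)
(-2320655 + 3243895)*(G((22 - 3)**2, 1170) + E(1813)) = (-2320655 + 3243895)*(-2*(22 - 3)**2/9 + 1210/1813) = 923240*(-2/9*19**2 + 1210*(1/1813)) = 923240*(-2/9*361 + 1210/1813) = 923240*(-722/9 + 1210/1813) = 923240*(-1298096/16317) = -1198454151040/16317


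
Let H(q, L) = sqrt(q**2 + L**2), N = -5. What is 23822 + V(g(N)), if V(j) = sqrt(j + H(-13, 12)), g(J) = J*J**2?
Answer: 23822 + sqrt(-125 + sqrt(313)) ≈ 23822.0 + 10.359*I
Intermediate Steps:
H(q, L) = sqrt(L**2 + q**2)
g(J) = J**3
V(j) = sqrt(j + sqrt(313)) (V(j) = sqrt(j + sqrt(12**2 + (-13)**2)) = sqrt(j + sqrt(144 + 169)) = sqrt(j + sqrt(313)))
23822 + V(g(N)) = 23822 + sqrt((-5)**3 + sqrt(313)) = 23822 + sqrt(-125 + sqrt(313))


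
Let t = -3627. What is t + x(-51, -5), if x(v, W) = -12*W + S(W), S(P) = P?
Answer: -3572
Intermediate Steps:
x(v, W) = -11*W (x(v, W) = -12*W + W = -11*W)
t + x(-51, -5) = -3627 - 11*(-5) = -3627 + 55 = -3572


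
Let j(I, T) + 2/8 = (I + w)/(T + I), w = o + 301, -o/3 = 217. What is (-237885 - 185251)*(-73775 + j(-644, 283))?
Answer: 11268903473240/361 ≈ 3.1216e+10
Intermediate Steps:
o = -651 (o = -3*217 = -651)
w = -350 (w = -651 + 301 = -350)
j(I, T) = -¼ + (-350 + I)/(I + T) (j(I, T) = -¼ + (I - 350)/(T + I) = -¼ + (-350 + I)/(I + T))
(-237885 - 185251)*(-73775 + j(-644, 283)) = (-237885 - 185251)*(-73775 + (-1400 - 1*283 + 3*(-644))/(4*(-644 + 283))) = -423136*(-73775 + (¼)*(-1400 - 283 - 1932)/(-361)) = -423136*(-73775 + (¼)*(-1/361)*(-3615)) = -423136*(-73775 + 3615/1444) = -423136*(-106527485/1444) = 11268903473240/361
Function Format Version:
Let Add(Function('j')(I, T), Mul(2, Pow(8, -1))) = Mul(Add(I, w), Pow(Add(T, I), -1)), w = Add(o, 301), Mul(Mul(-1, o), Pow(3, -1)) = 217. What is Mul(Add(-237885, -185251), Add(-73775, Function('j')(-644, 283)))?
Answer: Rational(11268903473240, 361) ≈ 3.1216e+10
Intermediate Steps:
o = -651 (o = Mul(-3, 217) = -651)
w = -350 (w = Add(-651, 301) = -350)
Function('j')(I, T) = Add(Rational(-1, 4), Mul(Pow(Add(I, T), -1), Add(-350, I))) (Function('j')(I, T) = Add(Rational(-1, 4), Mul(Add(I, -350), Pow(Add(T, I), -1))) = Add(Rational(-1, 4), Mul(Add(-350, I), Pow(Add(I, T), -1))) = Add(Rational(-1, 4), Mul(Pow(Add(I, T), -1), Add(-350, I))))
Mul(Add(-237885, -185251), Add(-73775, Function('j')(-644, 283))) = Mul(Add(-237885, -185251), Add(-73775, Mul(Rational(1, 4), Pow(Add(-644, 283), -1), Add(-1400, Mul(-1, 283), Mul(3, -644))))) = Mul(-423136, Add(-73775, Mul(Rational(1, 4), Pow(-361, -1), Add(-1400, -283, -1932)))) = Mul(-423136, Add(-73775, Mul(Rational(1, 4), Rational(-1, 361), -3615))) = Mul(-423136, Add(-73775, Rational(3615, 1444))) = Mul(-423136, Rational(-106527485, 1444)) = Rational(11268903473240, 361)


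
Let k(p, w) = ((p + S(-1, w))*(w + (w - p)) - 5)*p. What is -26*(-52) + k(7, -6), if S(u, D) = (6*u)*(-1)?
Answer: -412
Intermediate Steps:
S(u, D) = -6*u
k(p, w) = p*(-5 + (6 + p)*(-p + 2*w)) (k(p, w) = ((p - 6*(-1))*(w + (w - p)) - 5)*p = ((p + 6)*(-p + 2*w) - 5)*p = ((6 + p)*(-p + 2*w) - 5)*p = (-5 + (6 + p)*(-p + 2*w))*p = p*(-5 + (6 + p)*(-p + 2*w)))
-26*(-52) + k(7, -6) = -26*(-52) + 7*(-5 - 1*7**2 - 6*7 + 12*(-6) + 2*7*(-6)) = 1352 + 7*(-5 - 1*49 - 42 - 72 - 84) = 1352 + 7*(-5 - 49 - 42 - 72 - 84) = 1352 + 7*(-252) = 1352 - 1764 = -412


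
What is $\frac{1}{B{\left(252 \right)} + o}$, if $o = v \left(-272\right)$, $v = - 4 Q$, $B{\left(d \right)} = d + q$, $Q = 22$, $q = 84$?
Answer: $\frac{1}{24272} \approx 4.12 \cdot 10^{-5}$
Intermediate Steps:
$B{\left(d \right)} = 84 + d$ ($B{\left(d \right)} = d + 84 = 84 + d$)
$v = -88$ ($v = \left(-4\right) 22 = -88$)
$o = 23936$ ($o = \left(-88\right) \left(-272\right) = 23936$)
$\frac{1}{B{\left(252 \right)} + o} = \frac{1}{\left(84 + 252\right) + 23936} = \frac{1}{336 + 23936} = \frac{1}{24272}$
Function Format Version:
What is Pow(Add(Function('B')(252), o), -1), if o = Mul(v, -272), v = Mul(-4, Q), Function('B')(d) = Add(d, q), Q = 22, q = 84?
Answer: Rational(1, 24272) ≈ 4.1200e-5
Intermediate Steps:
Function('B')(d) = Add(84, d) (Function('B')(d) = Add(d, 84) = Add(84, d))
v = -88 (v = Mul(-4, 22) = -88)
o = 23936 (o = Mul(-88, -272) = 23936)
Pow(Add(Function('B')(252), o), -1) = Pow(Add(Add(84, 252), 23936), -1) = Pow(Add(336, 23936), -1) = Pow(24272, -1) = Rational(1, 24272)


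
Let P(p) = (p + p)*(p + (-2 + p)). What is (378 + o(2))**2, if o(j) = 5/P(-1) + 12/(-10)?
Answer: 227919409/1600 ≈ 1.4245e+5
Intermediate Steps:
P(p) = 2*p*(-2 + 2*p) (P(p) = (2*p)*(-2 + 2*p) = 2*p*(-2 + 2*p))
o(j) = -23/40 (o(j) = 5/((4*(-1)*(-1 - 1))) + 12/(-10) = 5/((4*(-1)*(-2))) + 12*(-1/10) = 5/8 - 6/5 = -23/40)
(378 + o(2))**2 = (378 - 23/40)**2 = (15097/40)**2 = 227919409/1600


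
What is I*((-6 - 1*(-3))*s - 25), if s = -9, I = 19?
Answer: 38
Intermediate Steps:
I*((-6 - 1*(-3))*s - 25) = 19*((-6 - 1*(-3))*(-9) - 25) = 19*((-6 + 3)*(-9) - 25) = 19*(-3*(-9) - 25) = 19*(27 - 25) = 19*2 = 38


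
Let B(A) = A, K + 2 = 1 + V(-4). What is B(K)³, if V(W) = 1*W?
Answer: -125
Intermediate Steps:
V(W) = W
K = -5 (K = -2 + (1 - 4) = -2 - 3 = -5)
B(K)³ = (-5)³ = -125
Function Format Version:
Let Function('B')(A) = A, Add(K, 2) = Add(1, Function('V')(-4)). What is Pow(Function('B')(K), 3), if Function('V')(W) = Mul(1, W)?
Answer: -125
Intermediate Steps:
Function('V')(W) = W
K = -5 (K = Add(-2, Add(1, -4)) = Add(-2, -3) = -5)
Pow(Function('B')(K), 3) = Pow(-5, 3) = -125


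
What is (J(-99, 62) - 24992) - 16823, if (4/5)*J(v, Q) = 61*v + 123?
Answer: -49210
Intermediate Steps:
J(v, Q) = 615/4 + 305*v/4 (J(v, Q) = 5*(61*v + 123)/4 = 5*(123 + 61*v)/4 = 615/4 + 305*v/4)
(J(-99, 62) - 24992) - 16823 = ((615/4 + (305/4)*(-99)) - 24992) - 16823 = ((615/4 - 30195/4) - 24992) - 16823 = (-7395 - 24992) - 16823 = -32387 - 16823 = -49210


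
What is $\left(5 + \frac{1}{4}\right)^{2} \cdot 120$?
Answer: $\frac{6615}{2} \approx 3307.5$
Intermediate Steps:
$\left(5 + \frac{1}{4}\right)^{2} \cdot 120 = \left(\frac{21}{4}\right)^{2} \cdot 120 = \frac{441}{16} \cdot 120 = \frac{6615}{2}$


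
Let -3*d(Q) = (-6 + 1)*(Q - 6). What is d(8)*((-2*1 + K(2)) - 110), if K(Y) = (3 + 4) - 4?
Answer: -1090/3 ≈ -363.33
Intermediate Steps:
K(Y) = 3 (K(Y) = 7 - 4 = 3)
d(Q) = -10 + 5*Q/3 (d(Q) = -(-6 + 1)*(Q - 6)/3 = -(-5)*(-6 + Q)/3 = -(30 - 5*Q)/3 = -10 + 5*Q/3)
d(8)*((-2*1 + K(2)) - 110) = (-10 + (5/3)*8)*((-2*1 + 3) - 110) = (-10 + 40/3)*((-2 + 3) - 110) = 10*(1 - 110)/3 = (10/3)*(-109) = -1090/3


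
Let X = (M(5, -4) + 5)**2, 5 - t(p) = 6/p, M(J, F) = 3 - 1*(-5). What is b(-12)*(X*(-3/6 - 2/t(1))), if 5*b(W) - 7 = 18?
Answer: 2535/2 ≈ 1267.5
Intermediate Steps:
M(J, F) = 8 (M(J, F) = 3 + 5 = 8)
t(p) = 5 - 6/p
X = 169 (X = (8 + 5)**2 = 13**2 = 169)
b(W) = 5 (b(W) = 7/5 + (1/5)*18 = 7/5 + 18/5 = 5)
b(-12)*(X*(-3/6 - 2/t(1))) = 5*(169*(-3/6 - 2/(5 - 6/1))) = 5*(169*(-3*1/6 - 2/(5 - 6*1))) = 5*(169*(-1/2 - 2/(5 - 6))) = 5*(169*(-1/2 - 2/(-1))) = 5*(169*(-1/2 - 2*(-1))) = 5*(169*(-1/2 + 2)) = 5*(169*(3/2)) = 5*(507/2) = 2535/2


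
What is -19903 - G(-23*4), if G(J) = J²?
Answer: -28367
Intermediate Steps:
-19903 - G(-23*4) = -19903 - (-23*4)² = -19903 - 1*(-92)² = -19903 - 1*8464 = -19903 - 8464 = -28367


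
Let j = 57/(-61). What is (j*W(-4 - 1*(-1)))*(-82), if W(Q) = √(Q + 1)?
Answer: 4674*I*√2/61 ≈ 108.36*I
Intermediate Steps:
j = -57/61 (j = 57*(-1/61) = -57/61 ≈ -0.93443)
W(Q) = √(1 + Q)
(j*W(-4 - 1*(-1)))*(-82) = -57*√(1 + (-4 - 1*(-1)))/61*(-82) = -57*√(1 + (-4 + 1))/61*(-82) = -57*√(1 - 3)/61*(-82) = -57*I*√2/61*(-82) = 4674*I*√2/61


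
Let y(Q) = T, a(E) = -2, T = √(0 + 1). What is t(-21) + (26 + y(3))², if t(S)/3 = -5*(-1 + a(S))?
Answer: 774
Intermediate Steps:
T = 1 (T = √1 = 1)
y(Q) = 1
t(S) = 45 (t(S) = 3*(-5*(-1 - 2)) = 3*(-5*(-3)) = 3*15 = 45)
t(-21) + (26 + y(3))² = 45 + (26 + 1)² = 45 + 27² = 45 + 729 = 774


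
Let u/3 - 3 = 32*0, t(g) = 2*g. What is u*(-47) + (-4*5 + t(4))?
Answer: -435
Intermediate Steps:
u = 9 (u = 9 + 3*(32*0) = 9 + 3*0 = 9 + 0 = 9)
u*(-47) + (-4*5 + t(4)) = 9*(-47) + (-4*5 + 2*4) = -423 + (-20 + 8) = -423 - 12 = -435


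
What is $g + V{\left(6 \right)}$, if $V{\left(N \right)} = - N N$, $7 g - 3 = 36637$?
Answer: $\frac{36388}{7} \approx 5198.3$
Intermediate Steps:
$g = \frac{36640}{7}$ ($g = \frac{3}{7} + \frac{1}{7} \cdot 36637 = \frac{3}{7} + \frac{36637}{7} = \frac{36640}{7} \approx 5234.3$)
$V{\left(N \right)} = - N^{2}$
$g + V{\left(6 \right)} = \frac{36640}{7} - 6^{2} = \frac{36640}{7} - 36 = \frac{36388}{7}$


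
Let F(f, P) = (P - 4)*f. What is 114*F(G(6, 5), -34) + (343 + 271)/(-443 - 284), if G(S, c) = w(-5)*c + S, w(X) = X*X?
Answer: -412567298/727 ≈ -5.6749e+5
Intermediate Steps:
w(X) = X**2
G(S, c) = S + 25*c (G(S, c) = (-5)**2*c + S = 25*c + S = S + 25*c)
F(f, P) = f*(-4 + P) (F(f, P) = (-4 + P)*f = f*(-4 + P))
114*F(G(6, 5), -34) + (343 + 271)/(-443 - 284) = 114*((6 + 25*5)*(-4 - 34)) + (343 + 271)/(-443 - 284) = 114*((6 + 125)*(-38)) + 614/(-727) = 114*(131*(-38)) + 614*(-1/727) = 114*(-4978) - 614/727 = -567492 - 614/727 = -412567298/727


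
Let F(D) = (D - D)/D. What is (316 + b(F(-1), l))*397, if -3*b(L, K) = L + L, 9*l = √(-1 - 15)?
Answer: 125452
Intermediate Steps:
F(D) = 0 (F(D) = 0/D = 0)
l = 4*I/9 (l = √(-1 - 15)/9 = √(-16)/9 = (4*I)/9 = 4*I/9 ≈ 0.44444*I)
b(L, K) = -2*L/3 (b(L, K) = -(L + L)/3 = -2*L/3)
(316 + b(F(-1), l))*397 = (316 - ⅔*0)*397 = (316 + 0)*397 = 316*397 = 125452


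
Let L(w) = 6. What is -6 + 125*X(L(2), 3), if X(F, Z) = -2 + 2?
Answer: -6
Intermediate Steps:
X(F, Z) = 0
-6 + 125*X(L(2), 3) = -6 + 125*0 = -6 + 0 = -6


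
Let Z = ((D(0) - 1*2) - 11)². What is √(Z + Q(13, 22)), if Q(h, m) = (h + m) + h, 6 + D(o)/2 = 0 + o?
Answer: √673 ≈ 25.942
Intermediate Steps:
D(o) = -12 + 2*o (D(o) = -12 + 2*(0 + o) = -12 + 2*o)
Q(h, m) = m + 2*h
Z = 625 (Z = (((-12 + 2*0) - 1*2) - 11)² = (((-12 + 0) - 2) - 11)² = ((-12 - 2) - 11)² = (-14 - 11)² = (-25)² = 625)
√(Z + Q(13, 22)) = √(625 + (22 + 2*13)) = √(625 + (22 + 26)) = √(625 + 48) = √673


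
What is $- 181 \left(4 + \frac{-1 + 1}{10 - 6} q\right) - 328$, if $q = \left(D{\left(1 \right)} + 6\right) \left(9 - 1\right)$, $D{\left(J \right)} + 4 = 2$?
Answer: $-1052$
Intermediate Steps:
$D{\left(J \right)} = -2$ ($D{\left(J \right)} = -4 + 2 = -2$)
$q = 32$ ($q = \left(-2 + 6\right) \left(9 - 1\right) = 4 \cdot 8 = 32$)
$- 181 \left(4 + \frac{-1 + 1}{10 - 6} q\right) - 328 = - 181 \left(4 + \frac{-1 + 1}{10 - 6} \cdot 32\right) - 328 = - 181 \left(4 + \frac{0}{10 - 6} \cdot 32\right) - 328 = - 181 \left(4 + \frac{0}{4} \cdot 32\right) - 328 = - 181 \left(4 + 0 \cdot \frac{1}{4} \cdot 32\right) - 328 = - 181 \left(4 + 0 \cdot 32\right) - 328 = - 181 \left(4 + 0\right) - 328 = \left(-181\right) 4 - 328 = -724 - 328 = -1052$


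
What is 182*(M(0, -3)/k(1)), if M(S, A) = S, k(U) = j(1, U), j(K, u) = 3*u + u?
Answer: 0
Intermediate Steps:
j(K, u) = 4*u
k(U) = 4*U
182*(M(0, -3)/k(1)) = 182*(0/((4*1))) = 182*(0/4) = 182*(0*(¼)) = 182*0 = 0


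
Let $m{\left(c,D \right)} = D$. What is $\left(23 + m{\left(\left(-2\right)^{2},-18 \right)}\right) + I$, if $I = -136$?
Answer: $-131$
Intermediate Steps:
$\left(23 + m{\left(\left(-2\right)^{2},-18 \right)}\right) + I = \left(23 - 18\right) - 136 = 5 - 136 = -131$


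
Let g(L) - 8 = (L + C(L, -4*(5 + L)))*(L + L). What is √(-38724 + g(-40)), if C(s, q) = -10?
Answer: 2*I*√8679 ≈ 186.32*I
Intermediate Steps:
g(L) = 8 + 2*L*(-10 + L) (g(L) = 8 + (L - 10)*(L + L) = 8 + (-10 + L)*(2*L) = 8 + 2*L*(-10 + L))
√(-38724 + g(-40)) = √(-38724 + (8 - 20*(-40) + 2*(-40)²)) = √(-38724 + (8 + 800 + 2*1600)) = √(-38724 + (8 + 800 + 3200)) = √(-38724 + 4008) = √(-34716) = 2*I*√8679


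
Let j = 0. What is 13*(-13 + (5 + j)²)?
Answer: 156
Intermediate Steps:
13*(-13 + (5 + j)²) = 13*(-13 + (5 + 0)²) = 13*(-13 + 5²) = 13*(-13 + 25) = 13*12 = 156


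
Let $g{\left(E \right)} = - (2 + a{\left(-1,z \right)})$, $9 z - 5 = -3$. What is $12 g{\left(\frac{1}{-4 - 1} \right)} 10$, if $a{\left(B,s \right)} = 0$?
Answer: $-240$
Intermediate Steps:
$z = \frac{2}{9}$ ($z = \frac{5}{9} + \frac{1}{9} \left(-3\right) = \frac{5}{9} - \frac{1}{3} = \frac{2}{9} \approx 0.22222$)
$g{\left(E \right)} = -2$ ($g{\left(E \right)} = - (2 + 0) = \left(-1\right) 2 = -2$)
$12 g{\left(\frac{1}{-4 - 1} \right)} 10 = 12 \left(-2\right) 10 = \left(-24\right) 10 = -240$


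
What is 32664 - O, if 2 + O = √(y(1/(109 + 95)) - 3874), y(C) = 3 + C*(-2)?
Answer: 32666 - I*√40273986/102 ≈ 32666.0 - 62.217*I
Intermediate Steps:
y(C) = 3 - 2*C
O = -2 + I*√40273986/102 (O = -2 + √((3 - 2/(109 + 95)) - 3874) = -2 + √((3 - 2/204) - 3874) = -2 + √((3 - 2*1/204) - 3874) = -2 + √((3 - 1/102) - 3874) = -2 + √(305/102 - 3874) = -2 + √(-394843/102) = -2 + I*√40273986/102 ≈ -2.0 + 62.217*I)
32664 - O = 32664 - (-2 + I*√40273986/102) = 32664 + (2 - I*√40273986/102) = 32666 - I*√40273986/102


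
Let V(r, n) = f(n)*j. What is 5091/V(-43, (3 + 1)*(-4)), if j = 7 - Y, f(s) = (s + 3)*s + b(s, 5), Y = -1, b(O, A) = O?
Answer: 1697/512 ≈ 3.3145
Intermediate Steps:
f(s) = s + s*(3 + s) (f(s) = (s + 3)*s + s = (3 + s)*s + s = s*(3 + s) + s = s + s*(3 + s))
j = 8 (j = 7 - 1*(-1) = 7 + 1 = 8)
V(r, n) = 8*n*(4 + n) (V(r, n) = (n*(4 + n))*8 = 8*n*(4 + n))
5091/V(-43, (3 + 1)*(-4)) = 5091/((8*((3 + 1)*(-4))*(4 + (3 + 1)*(-4)))) = 5091/((8*(4*(-4))*(4 + 4*(-4)))) = 5091/((8*(-16)*(4 - 16))) = 5091/((8*(-16)*(-12))) = 5091/1536 = 5091*(1/1536) = 1697/512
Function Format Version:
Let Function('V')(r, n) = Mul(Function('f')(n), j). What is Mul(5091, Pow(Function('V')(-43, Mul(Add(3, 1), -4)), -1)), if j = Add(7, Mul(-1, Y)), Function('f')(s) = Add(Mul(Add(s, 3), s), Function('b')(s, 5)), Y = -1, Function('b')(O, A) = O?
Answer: Rational(1697, 512) ≈ 3.3145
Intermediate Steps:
Function('f')(s) = Add(s, Mul(s, Add(3, s))) (Function('f')(s) = Add(Mul(Add(s, 3), s), s) = Add(Mul(Add(3, s), s), s) = Add(Mul(s, Add(3, s)), s) = Add(s, Mul(s, Add(3, s))))
j = 8 (j = Add(7, Mul(-1, -1)) = Add(7, 1) = 8)
Function('V')(r, n) = Mul(8, n, Add(4, n)) (Function('V')(r, n) = Mul(Mul(n, Add(4, n)), 8) = Mul(8, n, Add(4, n)))
Mul(5091, Pow(Function('V')(-43, Mul(Add(3, 1), -4)), -1)) = Mul(5091, Pow(Mul(8, Mul(Add(3, 1), -4), Add(4, Mul(Add(3, 1), -4))), -1)) = Mul(5091, Pow(Mul(8, Mul(4, -4), Add(4, Mul(4, -4))), -1)) = Mul(5091, Pow(Mul(8, -16, Add(4, -16)), -1)) = Mul(5091, Pow(Mul(8, -16, -12), -1)) = Mul(5091, Pow(1536, -1)) = Mul(5091, Rational(1, 1536)) = Rational(1697, 512)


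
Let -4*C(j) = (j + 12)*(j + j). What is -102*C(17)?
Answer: 25143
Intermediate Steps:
C(j) = -j*(12 + j)/2 (C(j) = -(j + 12)*(j + j)/4 = -(12 + j)*2*j/4 = -j*(12 + j)/2)
-102*C(17) = -(-51)*17*(12 + 17) = -(-51)*17*29 = -102*(-493/2) = 25143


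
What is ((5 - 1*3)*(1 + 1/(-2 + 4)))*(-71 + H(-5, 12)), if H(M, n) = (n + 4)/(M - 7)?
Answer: -217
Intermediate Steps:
H(M, n) = (4 + n)/(-7 + M)
((5 - 1*3)*(1 + 1/(-2 + 4)))*(-71 + H(-5, 12)) = ((5 - 1*3)*(1 + 1/(-2 + 4)))*(-71 + (4 + 12)/(-7 - 5)) = ((5 - 3)*(1 + 1/2))*(-71 + 16/(-12)) = (2*(1 + ½))*(-71 - 1/12*16) = (2*(3/2))*(-71 - 4/3) = 3*(-217/3) = -217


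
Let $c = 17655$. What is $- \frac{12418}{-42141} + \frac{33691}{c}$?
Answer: $\frac{16555679}{7515145} \approx 2.203$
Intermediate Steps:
$- \frac{12418}{-42141} + \frac{33691}{c} = - \frac{12418}{-42141} + \frac{33691}{17655} = \left(-12418\right) \left(- \frac{1}{42141}\right) + 33691 \cdot \frac{1}{17655} = \frac{12418}{42141} + \frac{33691}{17655} = \frac{16555679}{7515145}$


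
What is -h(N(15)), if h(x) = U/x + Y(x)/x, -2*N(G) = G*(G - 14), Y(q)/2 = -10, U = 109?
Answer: 178/15 ≈ 11.867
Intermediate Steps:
Y(q) = -20 (Y(q) = 2*(-10) = -20)
N(G) = -G*(-14 + G)/2 (N(G) = -G*(G - 14)/2 = -G*(-14 + G)/2)
h(x) = 89/x (h(x) = 109/x - 20/x = 89/x)
-h(N(15)) = -89/((½)*15*(14 - 1*15)) = -89/((½)*15*(14 - 15)) = -89/((½)*15*(-1)) = -89/(-15/2) = -89*(-2)/15 = -1*(-178/15) = 178/15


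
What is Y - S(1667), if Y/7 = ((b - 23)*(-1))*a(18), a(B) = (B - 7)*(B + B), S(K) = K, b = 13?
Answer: 26053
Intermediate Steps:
a(B) = 2*B*(-7 + B) (a(B) = (-7 + B)*(2*B) = 2*B*(-7 + B))
Y = 27720 (Y = 7*(((13 - 23)*(-1))*(2*18*(-7 + 18))) = 7*((-10*(-1))*(2*18*11)) = 7*(10*396) = 7*3960 = 27720)
Y - S(1667) = 27720 - 1*1667 = 27720 - 1667 = 26053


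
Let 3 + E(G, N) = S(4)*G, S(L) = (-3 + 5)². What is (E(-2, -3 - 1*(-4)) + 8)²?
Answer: 9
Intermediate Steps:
S(L) = 4 (S(L) = 2² = 4)
E(G, N) = -3 + 4*G
(E(-2, -3 - 1*(-4)) + 8)² = ((-3 + 4*(-2)) + 8)² = ((-3 - 8) + 8)² = (-11 + 8)² = (-3)² = 9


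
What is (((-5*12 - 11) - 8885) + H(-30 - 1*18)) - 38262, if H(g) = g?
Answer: -47266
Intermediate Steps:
(((-5*12 - 11) - 8885) + H(-30 - 1*18)) - 38262 = (((-5*12 - 11) - 8885) + (-30 - 1*18)) - 38262 = (((-60 - 11) - 8885) + (-30 - 18)) - 38262 = ((-71 - 8885) - 48) - 38262 = (-8956 - 48) - 38262 = -9004 - 38262 = -47266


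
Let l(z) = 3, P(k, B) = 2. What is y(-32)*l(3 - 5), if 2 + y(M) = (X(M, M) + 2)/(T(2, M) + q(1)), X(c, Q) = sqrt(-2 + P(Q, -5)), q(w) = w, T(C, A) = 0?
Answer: 0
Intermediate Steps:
X(c, Q) = 0 (X(c, Q) = sqrt(-2 + 2) = sqrt(0) = 0)
y(M) = 0 (y(M) = -2 + (0 + 2)/(0 + 1) = -2 + 2/1 = -2 + 2*1 = -2 + 2 = 0)
y(-32)*l(3 - 5) = 0*3 = 0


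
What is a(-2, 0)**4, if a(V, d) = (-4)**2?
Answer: 65536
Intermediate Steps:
a(V, d) = 16
a(-2, 0)**4 = 16**4 = 65536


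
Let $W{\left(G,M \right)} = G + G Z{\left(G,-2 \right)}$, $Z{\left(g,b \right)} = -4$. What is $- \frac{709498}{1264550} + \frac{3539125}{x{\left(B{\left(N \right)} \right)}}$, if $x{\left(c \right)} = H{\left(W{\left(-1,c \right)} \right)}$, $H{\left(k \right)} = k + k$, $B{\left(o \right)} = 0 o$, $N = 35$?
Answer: $\frac{2237698130881}{3793650} \approx 5.8985 \cdot 10^{5}$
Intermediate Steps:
$W{\left(G,M \right)} = - 3 G$ ($W{\left(G,M \right)} = G + G \left(-4\right) = G - 4 G = - 3 G$)
$B{\left(o \right)} = 0$
$H{\left(k \right)} = 2 k$
$x{\left(c \right)} = 6$ ($x{\left(c \right)} = 2 \left(\left(-3\right) \left(-1\right)\right) = 2 \cdot 3 = 6$)
$- \frac{709498}{1264550} + \frac{3539125}{x{\left(B{\left(N \right)} \right)}} = - \frac{709498}{1264550} + \frac{3539125}{6} = \left(-709498\right) \frac{1}{1264550} + 3539125 \cdot \frac{1}{6} = - \frac{354749}{632275} + \frac{3539125}{6} = \frac{2237698130881}{3793650}$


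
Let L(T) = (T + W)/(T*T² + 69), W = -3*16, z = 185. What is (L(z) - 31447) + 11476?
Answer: -126450260737/6331694 ≈ -19971.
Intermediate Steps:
W = -48
L(T) = (-48 + T)/(69 + T³) (L(T) = (T - 48)/(T*T² + 69) = (-48 + T)/(T³ + 69) = (-48 + T)/(69 + T³))
(L(z) - 31447) + 11476 = ((-48 + 185)/(69 + 185³) - 31447) + 11476 = (137/(69 + 6331625) - 31447) + 11476 = (137/6331694 - 31447) + 11476 = -199112781081/6331694 + 11476 = -126450260737/6331694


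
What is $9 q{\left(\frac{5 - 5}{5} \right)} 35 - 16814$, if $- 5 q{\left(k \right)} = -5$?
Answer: $-16499$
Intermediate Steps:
$q{\left(k \right)} = 1$ ($q{\left(k \right)} = \left(- \frac{1}{5}\right) \left(-5\right) = 1$)
$9 q{\left(\frac{5 - 5}{5} \right)} 35 - 16814 = 9 \cdot 1 \cdot 35 - 16814 = 9 \cdot 35 - 16814 = 315 - 16814 = -16499$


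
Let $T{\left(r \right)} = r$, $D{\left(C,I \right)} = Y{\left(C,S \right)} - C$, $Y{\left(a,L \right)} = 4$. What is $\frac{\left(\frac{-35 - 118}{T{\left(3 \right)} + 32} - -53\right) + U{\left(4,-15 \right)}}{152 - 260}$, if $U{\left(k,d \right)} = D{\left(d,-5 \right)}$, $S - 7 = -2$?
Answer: $- \frac{263}{420} \approx -0.62619$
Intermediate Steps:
$S = 5$ ($S = 7 - 2 = 5$)
$D{\left(C,I \right)} = 4 - C$
$U{\left(k,d \right)} = 4 - d$
$\frac{\left(\frac{-35 - 118}{T{\left(3 \right)} + 32} - -53\right) + U{\left(4,-15 \right)}}{152 - 260} = \frac{\left(\frac{-35 - 118}{3 + 32} - -53\right) + \left(4 - -15\right)}{152 - 260} = \frac{\left(- \frac{153}{35} + 53\right) + \left(4 + 15\right)}{-108} = \left(\left(\left(-153\right) \frac{1}{35} + 53\right) + 19\right) \left(- \frac{1}{108}\right) = \left(\left(- \frac{153}{35} + 53\right) + 19\right) \left(- \frac{1}{108}\right) = \left(\frac{1702}{35} + 19\right) \left(- \frac{1}{108}\right) = \frac{2367}{35} \left(- \frac{1}{108}\right) = - \frac{263}{420}$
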